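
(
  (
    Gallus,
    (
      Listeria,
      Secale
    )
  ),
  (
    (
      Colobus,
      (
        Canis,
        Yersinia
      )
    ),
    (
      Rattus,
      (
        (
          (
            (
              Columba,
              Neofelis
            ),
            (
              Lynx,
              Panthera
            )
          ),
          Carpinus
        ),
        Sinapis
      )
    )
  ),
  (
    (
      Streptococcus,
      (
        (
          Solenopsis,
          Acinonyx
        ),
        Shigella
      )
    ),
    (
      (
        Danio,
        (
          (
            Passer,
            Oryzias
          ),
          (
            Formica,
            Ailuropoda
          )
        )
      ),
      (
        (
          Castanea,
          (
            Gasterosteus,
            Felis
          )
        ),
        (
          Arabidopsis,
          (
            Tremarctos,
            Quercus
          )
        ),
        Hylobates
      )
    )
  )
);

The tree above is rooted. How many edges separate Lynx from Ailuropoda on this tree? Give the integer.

The MRCA of Lynx and Ailuropoda is the root of the tree.
From Lynx up to that node: 7 branches. From Ailuropoda up to the same node: 6 branches. Total: 7 + 6 = 13.

13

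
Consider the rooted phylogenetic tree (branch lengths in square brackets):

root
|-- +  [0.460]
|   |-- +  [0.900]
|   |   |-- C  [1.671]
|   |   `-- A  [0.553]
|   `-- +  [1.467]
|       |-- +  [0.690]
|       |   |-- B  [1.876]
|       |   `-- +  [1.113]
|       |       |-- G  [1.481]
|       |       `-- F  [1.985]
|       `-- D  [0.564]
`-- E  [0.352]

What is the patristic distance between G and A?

The path runs G → … → MRCA → … → A; the MRCA is the node subtending ((C,A),((B,(G,F)),D)).
Branch lengths along that path: 1.481 + 1.113 + 0.690 + 1.467 + 0.900 + 0.553 = 6.204.

6.204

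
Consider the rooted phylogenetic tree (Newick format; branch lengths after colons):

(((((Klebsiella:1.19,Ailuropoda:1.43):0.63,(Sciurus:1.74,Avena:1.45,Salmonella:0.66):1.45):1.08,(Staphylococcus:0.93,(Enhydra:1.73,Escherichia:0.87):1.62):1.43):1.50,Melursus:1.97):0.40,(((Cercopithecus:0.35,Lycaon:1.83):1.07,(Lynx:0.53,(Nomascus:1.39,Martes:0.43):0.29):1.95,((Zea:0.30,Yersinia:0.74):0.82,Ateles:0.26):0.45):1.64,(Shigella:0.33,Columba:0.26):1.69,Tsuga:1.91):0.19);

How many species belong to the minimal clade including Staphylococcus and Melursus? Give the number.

The MRCA of Staphylococcus and Melursus is the node subtending ((((Klebsiella,Ailuropoda),(Sciurus,Avena,Salmonella)),(Staphylococcus,(Enhydra,Escherichia))),Melursus).
That clade contains 9 terminal taxa: Ailuropoda, Avena, Enhydra, Escherichia, Klebsiella, Melursus, Salmonella, Sciurus, Staphylococcus.

9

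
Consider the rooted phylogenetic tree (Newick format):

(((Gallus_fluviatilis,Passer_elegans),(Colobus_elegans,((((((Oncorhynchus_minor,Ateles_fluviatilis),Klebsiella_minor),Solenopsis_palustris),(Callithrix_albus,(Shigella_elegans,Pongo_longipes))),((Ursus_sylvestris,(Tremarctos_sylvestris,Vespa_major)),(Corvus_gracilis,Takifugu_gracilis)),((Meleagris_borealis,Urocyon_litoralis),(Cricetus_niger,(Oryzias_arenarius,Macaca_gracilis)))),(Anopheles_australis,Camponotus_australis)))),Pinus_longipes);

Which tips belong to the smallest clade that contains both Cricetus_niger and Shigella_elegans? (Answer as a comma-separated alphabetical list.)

Ateles_fluviatilis, Callithrix_albus, Corvus_gracilis, Cricetus_niger, Klebsiella_minor, Macaca_gracilis, Meleagris_borealis, Oncorhynchus_minor, Oryzias_arenarius, Pongo_longipes, Shigella_elegans, Solenopsis_palustris, Takifugu_gracilis, Tremarctos_sylvestris, Urocyon_litoralis, Ursus_sylvestris, Vespa_major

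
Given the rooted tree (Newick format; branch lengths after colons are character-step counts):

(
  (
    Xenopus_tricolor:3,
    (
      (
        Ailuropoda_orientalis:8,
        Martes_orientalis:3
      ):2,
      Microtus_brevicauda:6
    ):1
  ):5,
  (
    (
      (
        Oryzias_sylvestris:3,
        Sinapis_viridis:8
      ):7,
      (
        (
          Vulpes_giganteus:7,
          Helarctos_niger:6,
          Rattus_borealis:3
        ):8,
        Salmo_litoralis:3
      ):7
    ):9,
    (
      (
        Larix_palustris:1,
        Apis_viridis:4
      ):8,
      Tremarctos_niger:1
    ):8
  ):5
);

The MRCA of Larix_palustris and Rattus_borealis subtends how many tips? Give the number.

9

The MRCA of Larix_palustris and Rattus_borealis is the node subtending (((Oryzias_sylvestris,Sinapis_viridis),((Vulpes_giganteus,Helarctos_niger,Rattus_borealis),Salmo_litoralis)),((Larix_palustris,Apis_viridis),Tremarctos_niger)).
That clade contains 9 terminal taxa: Apis_viridis, Helarctos_niger, Larix_palustris, Oryzias_sylvestris, Rattus_borealis, Salmo_litoralis, Sinapis_viridis, Tremarctos_niger, Vulpes_giganteus.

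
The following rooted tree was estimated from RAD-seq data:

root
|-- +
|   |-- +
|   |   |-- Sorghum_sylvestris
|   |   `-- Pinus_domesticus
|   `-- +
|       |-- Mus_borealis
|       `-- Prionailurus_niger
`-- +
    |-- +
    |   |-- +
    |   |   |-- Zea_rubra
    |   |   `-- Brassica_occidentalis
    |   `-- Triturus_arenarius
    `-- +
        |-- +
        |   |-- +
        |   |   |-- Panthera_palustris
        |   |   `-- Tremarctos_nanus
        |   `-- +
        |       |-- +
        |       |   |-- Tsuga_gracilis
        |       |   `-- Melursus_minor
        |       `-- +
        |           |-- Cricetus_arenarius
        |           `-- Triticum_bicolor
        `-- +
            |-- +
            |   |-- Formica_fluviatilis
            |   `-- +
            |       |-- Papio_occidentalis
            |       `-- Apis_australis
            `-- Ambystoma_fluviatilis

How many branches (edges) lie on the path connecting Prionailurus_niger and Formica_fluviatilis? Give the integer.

The MRCA of Prionailurus_niger and Formica_fluviatilis is the root of the tree.
From Prionailurus_niger up to that node: 3 branches. From Formica_fluviatilis up to the same node: 5 branches. Total: 3 + 5 = 8.

8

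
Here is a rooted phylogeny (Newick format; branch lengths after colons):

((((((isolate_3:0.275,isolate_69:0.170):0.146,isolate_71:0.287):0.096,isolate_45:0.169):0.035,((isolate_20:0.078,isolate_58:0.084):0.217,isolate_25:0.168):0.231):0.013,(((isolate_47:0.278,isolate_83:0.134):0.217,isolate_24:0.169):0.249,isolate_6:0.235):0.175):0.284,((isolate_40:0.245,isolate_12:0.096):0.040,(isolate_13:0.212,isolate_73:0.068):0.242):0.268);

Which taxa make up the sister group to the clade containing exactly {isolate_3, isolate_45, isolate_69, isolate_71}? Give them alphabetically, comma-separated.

isolate_20, isolate_25, isolate_58

The clade containing exactly {isolate_3, isolate_45, isolate_69, isolate_71} attaches to the tree at the node subtending ((((isolate_3,isolate_69),isolate_71),isolate_45),((isolate_20,isolate_58),isolate_25)).
The other lineage descending from that same node — the sister group — is ((isolate_20,isolate_58),isolate_25); its 3 tips in alphabetical order are the answer.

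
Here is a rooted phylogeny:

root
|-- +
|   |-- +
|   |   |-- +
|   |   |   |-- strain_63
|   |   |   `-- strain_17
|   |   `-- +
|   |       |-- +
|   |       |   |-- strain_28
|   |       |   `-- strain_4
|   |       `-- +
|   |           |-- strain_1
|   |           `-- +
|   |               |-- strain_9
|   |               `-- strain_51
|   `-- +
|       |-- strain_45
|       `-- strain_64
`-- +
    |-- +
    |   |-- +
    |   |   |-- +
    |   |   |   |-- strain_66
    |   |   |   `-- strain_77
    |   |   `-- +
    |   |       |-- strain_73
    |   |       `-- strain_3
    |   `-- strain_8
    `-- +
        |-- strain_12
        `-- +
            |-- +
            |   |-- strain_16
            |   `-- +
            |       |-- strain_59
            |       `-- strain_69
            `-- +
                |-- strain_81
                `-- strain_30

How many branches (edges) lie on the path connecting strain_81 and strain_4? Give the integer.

The MRCA of strain_81 and strain_4 is the root of the tree.
From strain_81 up to that node: 5 branches. From strain_4 up to the same node: 5 branches. Total: 5 + 5 = 10.

10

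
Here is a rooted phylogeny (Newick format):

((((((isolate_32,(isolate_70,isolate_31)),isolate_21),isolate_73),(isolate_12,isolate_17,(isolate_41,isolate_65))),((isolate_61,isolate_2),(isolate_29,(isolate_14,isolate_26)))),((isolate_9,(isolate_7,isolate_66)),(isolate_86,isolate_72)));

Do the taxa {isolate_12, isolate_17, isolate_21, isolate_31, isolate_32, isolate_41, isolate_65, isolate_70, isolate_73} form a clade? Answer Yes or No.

The most recent common ancestor of these taxa subtends ((((isolate_32,(isolate_70,isolate_31)),isolate_21),isolate_73),(isolate_12,isolate_17,(isolate_41,isolate_65))).
That clade has exactly 9 tips — every listed taxon and nothing else — so the group is monophyletic.

Yes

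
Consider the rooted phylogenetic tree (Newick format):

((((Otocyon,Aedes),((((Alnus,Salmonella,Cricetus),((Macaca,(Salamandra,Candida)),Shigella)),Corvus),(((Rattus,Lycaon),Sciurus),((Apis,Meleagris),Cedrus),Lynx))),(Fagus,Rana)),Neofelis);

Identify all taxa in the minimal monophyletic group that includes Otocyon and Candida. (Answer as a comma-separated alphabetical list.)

Aedes, Alnus, Apis, Candida, Cedrus, Corvus, Cricetus, Lycaon, Lynx, Macaca, Meleagris, Otocyon, Rattus, Salamandra, Salmonella, Sciurus, Shigella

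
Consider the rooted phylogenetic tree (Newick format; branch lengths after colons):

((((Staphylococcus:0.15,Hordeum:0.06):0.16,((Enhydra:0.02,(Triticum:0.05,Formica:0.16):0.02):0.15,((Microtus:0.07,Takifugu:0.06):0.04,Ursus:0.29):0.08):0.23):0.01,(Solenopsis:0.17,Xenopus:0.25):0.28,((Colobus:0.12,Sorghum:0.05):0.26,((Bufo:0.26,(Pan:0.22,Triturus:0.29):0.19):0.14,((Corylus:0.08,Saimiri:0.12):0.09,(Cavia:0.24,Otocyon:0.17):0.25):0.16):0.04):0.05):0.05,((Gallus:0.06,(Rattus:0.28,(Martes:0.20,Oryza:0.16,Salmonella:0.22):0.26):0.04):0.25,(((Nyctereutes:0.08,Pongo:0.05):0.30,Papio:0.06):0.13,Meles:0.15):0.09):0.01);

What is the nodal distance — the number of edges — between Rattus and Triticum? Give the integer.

10

The MRCA of Rattus and Triticum is the root of the tree.
From Rattus up to that node: 4 branches. From Triticum up to the same node: 6 branches. Total: 4 + 6 = 10.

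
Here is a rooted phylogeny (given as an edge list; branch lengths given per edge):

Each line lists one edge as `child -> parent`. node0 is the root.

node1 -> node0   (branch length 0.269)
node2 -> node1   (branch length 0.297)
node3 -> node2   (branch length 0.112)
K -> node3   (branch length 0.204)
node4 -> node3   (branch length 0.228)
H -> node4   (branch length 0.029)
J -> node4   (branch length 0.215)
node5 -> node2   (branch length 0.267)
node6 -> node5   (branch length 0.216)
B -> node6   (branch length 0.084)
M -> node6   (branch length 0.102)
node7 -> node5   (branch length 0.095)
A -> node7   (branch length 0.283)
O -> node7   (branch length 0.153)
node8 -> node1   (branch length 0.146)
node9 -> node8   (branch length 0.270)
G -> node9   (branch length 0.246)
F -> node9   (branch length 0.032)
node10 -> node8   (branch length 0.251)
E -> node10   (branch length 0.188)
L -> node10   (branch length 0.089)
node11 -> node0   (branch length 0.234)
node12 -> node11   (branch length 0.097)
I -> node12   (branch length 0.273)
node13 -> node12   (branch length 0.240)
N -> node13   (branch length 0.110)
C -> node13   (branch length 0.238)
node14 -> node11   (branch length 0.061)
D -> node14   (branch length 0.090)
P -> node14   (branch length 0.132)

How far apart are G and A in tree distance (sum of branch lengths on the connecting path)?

1.604

The path runs G → … → MRCA → … → A; the MRCA is the node subtending (((K,(H,J)),((B,M),(A,O))),((G,F),(E,L))).
Branch lengths along that path: 0.246 + 0.270 + 0.146 + 0.297 + 0.267 + 0.095 + 0.283 = 1.604.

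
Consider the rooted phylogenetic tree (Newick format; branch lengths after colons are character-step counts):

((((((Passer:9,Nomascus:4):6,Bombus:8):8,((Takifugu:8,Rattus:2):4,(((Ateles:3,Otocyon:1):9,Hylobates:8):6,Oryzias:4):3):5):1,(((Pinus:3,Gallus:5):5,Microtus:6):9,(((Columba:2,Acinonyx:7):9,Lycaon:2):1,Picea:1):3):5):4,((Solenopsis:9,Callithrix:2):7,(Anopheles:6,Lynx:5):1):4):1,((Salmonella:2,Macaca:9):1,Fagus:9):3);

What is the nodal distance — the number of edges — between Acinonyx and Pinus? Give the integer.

7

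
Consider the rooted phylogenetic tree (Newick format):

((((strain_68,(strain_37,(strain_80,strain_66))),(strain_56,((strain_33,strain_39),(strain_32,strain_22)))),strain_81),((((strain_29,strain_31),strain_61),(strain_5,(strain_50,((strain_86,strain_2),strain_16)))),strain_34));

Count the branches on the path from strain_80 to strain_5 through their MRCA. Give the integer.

The MRCA of strain_80 and strain_5 is the root of the tree.
From strain_80 up to that node: 6 branches. From strain_5 up to the same node: 4 branches. Total: 6 + 4 = 10.

10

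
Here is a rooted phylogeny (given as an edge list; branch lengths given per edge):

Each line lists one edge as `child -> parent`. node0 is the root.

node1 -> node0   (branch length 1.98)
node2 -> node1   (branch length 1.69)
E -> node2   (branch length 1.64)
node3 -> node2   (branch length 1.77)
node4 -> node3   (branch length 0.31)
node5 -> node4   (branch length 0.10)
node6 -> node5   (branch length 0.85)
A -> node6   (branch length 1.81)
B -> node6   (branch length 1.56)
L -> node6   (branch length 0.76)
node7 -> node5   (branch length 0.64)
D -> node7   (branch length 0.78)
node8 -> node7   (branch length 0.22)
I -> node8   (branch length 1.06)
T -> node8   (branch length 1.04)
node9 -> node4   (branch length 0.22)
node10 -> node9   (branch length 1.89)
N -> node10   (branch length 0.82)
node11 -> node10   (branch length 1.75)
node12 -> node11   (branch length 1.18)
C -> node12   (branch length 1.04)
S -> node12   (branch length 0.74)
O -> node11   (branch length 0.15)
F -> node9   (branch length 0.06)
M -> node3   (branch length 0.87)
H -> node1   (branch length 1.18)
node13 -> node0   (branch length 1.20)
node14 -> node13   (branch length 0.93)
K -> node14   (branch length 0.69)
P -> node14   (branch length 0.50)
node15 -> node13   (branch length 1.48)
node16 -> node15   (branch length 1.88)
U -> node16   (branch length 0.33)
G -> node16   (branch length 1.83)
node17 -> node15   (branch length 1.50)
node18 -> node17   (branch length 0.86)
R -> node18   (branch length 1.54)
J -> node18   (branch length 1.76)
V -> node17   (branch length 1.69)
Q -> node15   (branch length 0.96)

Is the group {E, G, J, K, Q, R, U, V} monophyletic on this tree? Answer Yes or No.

The MRCA of the listed taxa is the root, so the smallest clade containing them is the whole tree.
That clade also contains A, B, C, D, F, H, I, L, M, N, O, P, S, T, which are not in the proposed group, so the group is not monophyletic.

No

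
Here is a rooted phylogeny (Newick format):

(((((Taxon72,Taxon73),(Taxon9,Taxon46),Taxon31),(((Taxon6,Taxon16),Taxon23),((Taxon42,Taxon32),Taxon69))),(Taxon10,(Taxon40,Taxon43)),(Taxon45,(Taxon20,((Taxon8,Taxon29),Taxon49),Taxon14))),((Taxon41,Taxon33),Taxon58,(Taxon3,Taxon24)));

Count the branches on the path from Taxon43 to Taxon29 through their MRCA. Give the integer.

The MRCA of Taxon43 and Taxon29 is the node subtending ((((Taxon72,Taxon73),(Taxon9,Taxon46),Taxon31),(((Taxon6,Taxon16),Taxon23),((Taxon42,Taxon32),Taxon69))),(Taxon10,(Taxon40,Taxon43)),(Taxon45,(Taxon20,((Taxon8,Taxon29),Taxon49),Taxon14))).
From Taxon43 up to that node: 3 branches. From Taxon29 up to the same node: 5 branches. Total: 3 + 5 = 8.

8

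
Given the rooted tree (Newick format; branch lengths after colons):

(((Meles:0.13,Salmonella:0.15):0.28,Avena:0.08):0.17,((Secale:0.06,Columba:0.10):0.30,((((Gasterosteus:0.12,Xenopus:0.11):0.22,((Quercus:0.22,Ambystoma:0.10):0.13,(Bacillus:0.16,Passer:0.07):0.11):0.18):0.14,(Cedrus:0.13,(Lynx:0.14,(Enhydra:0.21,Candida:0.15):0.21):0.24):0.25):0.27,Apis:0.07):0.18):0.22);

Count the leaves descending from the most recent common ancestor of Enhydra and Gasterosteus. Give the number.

10

The MRCA of Enhydra and Gasterosteus is the node subtending (((Gasterosteus,Xenopus),((Quercus,Ambystoma),(Bacillus,Passer))),(Cedrus,(Lynx,(Enhydra,Candida)))).
That clade contains 10 terminal taxa: Ambystoma, Bacillus, Candida, Cedrus, Enhydra, Gasterosteus, Lynx, Passer, Quercus, Xenopus.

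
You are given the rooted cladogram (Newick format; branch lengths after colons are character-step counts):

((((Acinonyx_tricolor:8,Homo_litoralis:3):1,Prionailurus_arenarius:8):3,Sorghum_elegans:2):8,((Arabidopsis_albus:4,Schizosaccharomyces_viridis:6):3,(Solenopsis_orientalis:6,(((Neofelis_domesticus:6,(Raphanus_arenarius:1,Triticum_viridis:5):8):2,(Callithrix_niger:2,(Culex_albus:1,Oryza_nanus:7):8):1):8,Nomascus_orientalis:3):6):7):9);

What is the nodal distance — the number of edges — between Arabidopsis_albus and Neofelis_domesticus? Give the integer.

The MRCA of Arabidopsis_albus and Neofelis_domesticus is the node subtending ((Arabidopsis_albus,Schizosaccharomyces_viridis),(Solenopsis_orientalis,(((Neofelis_domesticus,(Raphanus_arenarius,Triticum_viridis)),(Callithrix_niger,(Culex_albus,Oryza_nanus))),Nomascus_orientalis))).
From Arabidopsis_albus up to that node: 2 branches. From Neofelis_domesticus up to the same node: 5 branches. Total: 2 + 5 = 7.

7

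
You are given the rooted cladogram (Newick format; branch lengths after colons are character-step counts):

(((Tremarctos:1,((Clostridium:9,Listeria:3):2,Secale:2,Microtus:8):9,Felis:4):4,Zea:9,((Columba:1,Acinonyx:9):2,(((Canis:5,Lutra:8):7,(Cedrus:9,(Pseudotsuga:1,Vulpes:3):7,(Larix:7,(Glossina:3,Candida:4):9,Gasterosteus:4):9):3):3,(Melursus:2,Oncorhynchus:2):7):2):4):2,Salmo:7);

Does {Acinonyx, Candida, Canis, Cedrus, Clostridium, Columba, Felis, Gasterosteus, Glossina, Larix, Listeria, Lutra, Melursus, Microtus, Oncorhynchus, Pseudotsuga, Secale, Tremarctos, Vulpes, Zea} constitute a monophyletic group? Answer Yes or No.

Yes

The most recent common ancestor of these taxa subtends ((Tremarctos,((Clostridium,Listeria),Secale,Microtus),Felis),Zea,((Columba,Acinonyx),(((Canis,Lutra),(Cedrus,(Pseudotsuga,Vulpes),(Larix,(Glossina,Candida),Gasterosteus))),(Melursus,Oncorhynchus)))).
That clade has exactly 20 tips — every listed taxon and nothing else — so the group is monophyletic.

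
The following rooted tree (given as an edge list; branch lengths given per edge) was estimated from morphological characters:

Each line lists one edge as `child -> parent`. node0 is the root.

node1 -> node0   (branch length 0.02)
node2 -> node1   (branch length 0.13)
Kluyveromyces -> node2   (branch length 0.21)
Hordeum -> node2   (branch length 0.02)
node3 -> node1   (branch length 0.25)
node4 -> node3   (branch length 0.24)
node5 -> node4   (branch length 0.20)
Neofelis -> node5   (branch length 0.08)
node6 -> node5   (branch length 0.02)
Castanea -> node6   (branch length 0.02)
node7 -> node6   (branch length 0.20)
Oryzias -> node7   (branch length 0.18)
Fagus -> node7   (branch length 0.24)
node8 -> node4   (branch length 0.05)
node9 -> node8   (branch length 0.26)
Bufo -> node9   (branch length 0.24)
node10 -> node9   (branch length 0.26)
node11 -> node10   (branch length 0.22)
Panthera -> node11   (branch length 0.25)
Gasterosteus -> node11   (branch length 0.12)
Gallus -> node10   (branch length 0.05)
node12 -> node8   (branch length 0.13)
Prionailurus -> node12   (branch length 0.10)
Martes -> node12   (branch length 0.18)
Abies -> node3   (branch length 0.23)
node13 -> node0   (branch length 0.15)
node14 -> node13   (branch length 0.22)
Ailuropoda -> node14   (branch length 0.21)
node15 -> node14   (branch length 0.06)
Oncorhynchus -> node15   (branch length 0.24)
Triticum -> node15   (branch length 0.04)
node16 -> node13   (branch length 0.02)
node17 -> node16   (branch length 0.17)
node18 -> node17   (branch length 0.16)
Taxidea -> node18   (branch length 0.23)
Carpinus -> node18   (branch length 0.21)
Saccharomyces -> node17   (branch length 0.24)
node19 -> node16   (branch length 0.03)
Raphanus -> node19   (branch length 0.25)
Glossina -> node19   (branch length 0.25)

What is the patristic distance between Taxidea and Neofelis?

The path runs Taxidea → … → MRCA → … → Neofelis; the MRCA is the root of the tree.
Branch lengths along that path: 0.23 + 0.16 + 0.17 + 0.02 + 0.15 + 0.02 + 0.25 + 0.24 + 0.20 + 0.08 = 1.52.

1.52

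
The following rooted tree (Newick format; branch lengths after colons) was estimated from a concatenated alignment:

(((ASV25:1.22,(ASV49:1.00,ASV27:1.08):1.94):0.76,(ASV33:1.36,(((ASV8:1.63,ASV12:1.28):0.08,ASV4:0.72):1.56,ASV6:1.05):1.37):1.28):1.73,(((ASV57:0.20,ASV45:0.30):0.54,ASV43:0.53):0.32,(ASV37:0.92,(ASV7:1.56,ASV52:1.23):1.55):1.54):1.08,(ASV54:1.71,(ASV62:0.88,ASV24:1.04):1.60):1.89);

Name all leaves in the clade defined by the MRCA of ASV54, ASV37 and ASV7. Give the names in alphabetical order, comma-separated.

ASV12, ASV24, ASV25, ASV27, ASV33, ASV37, ASV4, ASV43, ASV45, ASV49, ASV52, ASV54, ASV57, ASV6, ASV62, ASV7, ASV8

Tracing ASV54: it sits inside (ASV54,(ASV62,ASV24)).
Tracing ASV37: it sits inside (ASV37,(ASV7,ASV52)).
Tracing ASV7: it sits inside (ASV7,ASV52).
The smallest clade enclosing all 3 is the whole tree (their MRCA is the root), so the answer is all 17 tips in alphabetical order.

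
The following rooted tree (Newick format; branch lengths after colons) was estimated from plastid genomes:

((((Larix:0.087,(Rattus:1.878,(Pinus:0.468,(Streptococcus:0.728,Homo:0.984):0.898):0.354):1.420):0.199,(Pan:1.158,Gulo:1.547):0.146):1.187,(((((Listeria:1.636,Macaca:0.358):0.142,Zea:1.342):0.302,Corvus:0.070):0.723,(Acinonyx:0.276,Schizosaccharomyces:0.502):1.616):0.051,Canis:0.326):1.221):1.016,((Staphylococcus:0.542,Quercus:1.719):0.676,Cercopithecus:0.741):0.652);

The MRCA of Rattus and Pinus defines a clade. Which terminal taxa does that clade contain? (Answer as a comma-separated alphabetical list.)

Tracing Rattus: it sits inside (Rattus,(Pinus,(Streptococcus,Homo))).
Tracing Pinus: it sits inside (Pinus,(Streptococcus,Homo)).
The smallest clade enclosing both is (Rattus,(Pinus,(Streptococcus,Homo))); the answer is its 4 terminal taxa in alphabetical order.

Homo, Pinus, Rattus, Streptococcus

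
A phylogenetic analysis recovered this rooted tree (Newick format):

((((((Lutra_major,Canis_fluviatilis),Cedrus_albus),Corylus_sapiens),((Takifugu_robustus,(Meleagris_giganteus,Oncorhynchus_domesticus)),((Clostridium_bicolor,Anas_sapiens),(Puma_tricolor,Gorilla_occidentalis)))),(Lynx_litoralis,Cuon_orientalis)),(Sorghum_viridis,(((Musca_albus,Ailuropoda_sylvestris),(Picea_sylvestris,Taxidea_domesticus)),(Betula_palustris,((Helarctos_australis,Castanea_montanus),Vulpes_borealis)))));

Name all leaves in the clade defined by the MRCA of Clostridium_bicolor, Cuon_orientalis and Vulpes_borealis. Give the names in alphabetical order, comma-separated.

Ailuropoda_sylvestris, Anas_sapiens, Betula_palustris, Canis_fluviatilis, Castanea_montanus, Cedrus_albus, Clostridium_bicolor, Corylus_sapiens, Cuon_orientalis, Gorilla_occidentalis, Helarctos_australis, Lutra_major, Lynx_litoralis, Meleagris_giganteus, Musca_albus, Oncorhynchus_domesticus, Picea_sylvestris, Puma_tricolor, Sorghum_viridis, Takifugu_robustus, Taxidea_domesticus, Vulpes_borealis

Tracing Clostridium_bicolor: it sits inside (Clostridium_bicolor,Anas_sapiens).
Tracing Cuon_orientalis: it sits inside (Lynx_litoralis,Cuon_orientalis).
Tracing Vulpes_borealis: it sits inside ((Helarctos_australis,Castanea_montanus),Vulpes_borealis).
The smallest clade enclosing all 3 is the whole tree (their MRCA is the root), so the answer is all 22 tips in alphabetical order.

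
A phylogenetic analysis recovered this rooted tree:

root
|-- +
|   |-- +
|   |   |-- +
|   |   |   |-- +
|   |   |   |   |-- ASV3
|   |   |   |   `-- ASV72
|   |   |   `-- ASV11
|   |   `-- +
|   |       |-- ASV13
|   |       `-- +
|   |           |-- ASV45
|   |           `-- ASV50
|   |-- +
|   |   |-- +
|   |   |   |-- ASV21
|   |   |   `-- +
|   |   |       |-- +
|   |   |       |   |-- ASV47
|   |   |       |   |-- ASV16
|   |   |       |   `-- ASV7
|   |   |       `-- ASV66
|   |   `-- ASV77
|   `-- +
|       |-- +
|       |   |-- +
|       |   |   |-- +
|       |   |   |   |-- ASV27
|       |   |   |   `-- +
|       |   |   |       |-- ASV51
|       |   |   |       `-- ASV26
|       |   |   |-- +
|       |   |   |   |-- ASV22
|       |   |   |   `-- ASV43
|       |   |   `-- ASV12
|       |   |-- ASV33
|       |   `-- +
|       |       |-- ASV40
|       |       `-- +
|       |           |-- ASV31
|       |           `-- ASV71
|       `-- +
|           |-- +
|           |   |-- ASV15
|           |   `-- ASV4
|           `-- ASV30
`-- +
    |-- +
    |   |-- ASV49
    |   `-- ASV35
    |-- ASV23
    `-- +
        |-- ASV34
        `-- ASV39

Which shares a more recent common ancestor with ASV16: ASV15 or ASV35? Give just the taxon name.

The MRCA of ASV16 and ASV15 subtends ((((ASV3,ASV72),ASV11),(ASV13,(ASV45,ASV50))),((ASV21,((ASV47,ASV16,ASV7),ASV66)),ASV77),((((ASV27,(ASV51,ASV26)),(ASV22,ASV43),ASV12),ASV33,(ASV40,(ASV31,ASV71))),((ASV15,ASV4),ASV30))) (25 taxa).
The MRCA of ASV16 and ASV35 is the root, subtending the entire tree (30 taxa).
The first is nested inside the second, so ASV16 shares a more recent common ancestor with ASV15.

ASV15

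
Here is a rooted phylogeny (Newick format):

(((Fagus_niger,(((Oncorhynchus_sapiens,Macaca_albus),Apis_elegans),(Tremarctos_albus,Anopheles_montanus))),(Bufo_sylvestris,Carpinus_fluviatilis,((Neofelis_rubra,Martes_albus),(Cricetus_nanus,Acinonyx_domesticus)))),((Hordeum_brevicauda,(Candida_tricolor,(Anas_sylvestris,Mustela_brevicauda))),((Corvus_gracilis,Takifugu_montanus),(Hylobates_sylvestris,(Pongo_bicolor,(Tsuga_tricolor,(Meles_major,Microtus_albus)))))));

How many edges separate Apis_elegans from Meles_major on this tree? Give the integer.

12

The MRCA of Apis_elegans and Meles_major is the root of the tree.
From Apis_elegans up to that node: 5 branches. From Meles_major up to the same node: 7 branches. Total: 5 + 7 = 12.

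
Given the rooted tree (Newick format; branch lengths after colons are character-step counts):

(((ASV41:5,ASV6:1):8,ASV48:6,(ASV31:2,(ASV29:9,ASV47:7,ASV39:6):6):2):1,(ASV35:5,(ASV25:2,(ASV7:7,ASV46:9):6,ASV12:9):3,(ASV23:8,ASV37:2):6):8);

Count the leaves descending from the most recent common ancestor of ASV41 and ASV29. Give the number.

7

The MRCA of ASV41 and ASV29 is the node subtending ((ASV41,ASV6),ASV48,(ASV31,(ASV29,ASV47,ASV39))).
That clade contains 7 terminal taxa: ASV29, ASV31, ASV39, ASV41, ASV47, ASV48, ASV6.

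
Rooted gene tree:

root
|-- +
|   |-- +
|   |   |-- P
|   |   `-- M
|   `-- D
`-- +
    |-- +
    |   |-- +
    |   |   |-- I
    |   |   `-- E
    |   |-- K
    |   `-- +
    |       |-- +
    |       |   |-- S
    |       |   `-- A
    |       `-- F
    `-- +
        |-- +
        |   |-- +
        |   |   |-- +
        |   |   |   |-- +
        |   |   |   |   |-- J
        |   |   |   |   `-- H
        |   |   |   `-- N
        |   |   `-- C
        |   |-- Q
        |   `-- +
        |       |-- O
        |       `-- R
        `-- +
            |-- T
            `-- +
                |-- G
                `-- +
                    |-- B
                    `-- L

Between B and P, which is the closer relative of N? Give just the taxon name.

B

The MRCA of N and B subtends (((((J,H),N),C),Q,(O,R)),(T,(G,(B,L)))) (11 taxa).
The MRCA of N and P is the root, subtending the entire tree (20 taxa).
The first is nested inside the second, so N shares a more recent common ancestor with B.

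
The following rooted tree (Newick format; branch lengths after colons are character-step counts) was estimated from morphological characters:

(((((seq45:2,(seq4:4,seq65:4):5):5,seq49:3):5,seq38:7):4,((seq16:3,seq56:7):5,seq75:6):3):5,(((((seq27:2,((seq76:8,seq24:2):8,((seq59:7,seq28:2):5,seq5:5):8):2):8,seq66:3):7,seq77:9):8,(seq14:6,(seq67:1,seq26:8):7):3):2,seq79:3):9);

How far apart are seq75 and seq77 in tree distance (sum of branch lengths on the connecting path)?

The path runs seq75 → … → MRCA → … → seq77; the MRCA is the root of the tree.
Branch lengths along that path: 6 + 3 + 5 + 9 + 2 + 8 + 9 = 42.

42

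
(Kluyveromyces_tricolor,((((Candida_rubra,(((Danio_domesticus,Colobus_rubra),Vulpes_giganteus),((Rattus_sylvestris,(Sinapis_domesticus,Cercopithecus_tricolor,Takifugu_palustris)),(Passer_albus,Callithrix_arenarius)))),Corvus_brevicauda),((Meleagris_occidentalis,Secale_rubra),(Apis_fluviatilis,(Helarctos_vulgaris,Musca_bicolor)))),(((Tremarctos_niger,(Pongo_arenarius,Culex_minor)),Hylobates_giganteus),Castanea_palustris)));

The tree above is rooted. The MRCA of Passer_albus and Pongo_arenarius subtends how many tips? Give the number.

The MRCA of Passer_albus and Pongo_arenarius is the node subtending ((((Candida_rubra,(((Danio_domesticus,Colobus_rubra),Vulpes_giganteus),((Rattus_sylvestris,(Sinapis_domesticus,Cercopithecus_tricolor,Takifugu_palustris)),(Passer_albus,Callithrix_arenarius)))),Corvus_brevicauda),((Meleagris_occidentalis,Secale_rubra),(Apis_fluviatilis,(Helarctos_vulgaris,Musca_bicolor)))),(((Tremarctos_niger,(Pongo_arenarius,Culex_minor)),Hylobates_giganteus),Castanea_palustris)).
That clade contains 21 terminal taxa: Apis_fluviatilis, Callithrix_arenarius, Candida_rubra, Castanea_palustris, Cercopithecus_tricolor, Colobus_rubra, Corvus_brevicauda, Culex_minor, Danio_domesticus, Helarctos_vulgaris, Hylobates_giganteus, Meleagris_occidentalis, Musca_bicolor, Passer_albus, Pongo_arenarius, Rattus_sylvestris, Secale_rubra, Sinapis_domesticus, Takifugu_palustris, Tremarctos_niger, Vulpes_giganteus.

21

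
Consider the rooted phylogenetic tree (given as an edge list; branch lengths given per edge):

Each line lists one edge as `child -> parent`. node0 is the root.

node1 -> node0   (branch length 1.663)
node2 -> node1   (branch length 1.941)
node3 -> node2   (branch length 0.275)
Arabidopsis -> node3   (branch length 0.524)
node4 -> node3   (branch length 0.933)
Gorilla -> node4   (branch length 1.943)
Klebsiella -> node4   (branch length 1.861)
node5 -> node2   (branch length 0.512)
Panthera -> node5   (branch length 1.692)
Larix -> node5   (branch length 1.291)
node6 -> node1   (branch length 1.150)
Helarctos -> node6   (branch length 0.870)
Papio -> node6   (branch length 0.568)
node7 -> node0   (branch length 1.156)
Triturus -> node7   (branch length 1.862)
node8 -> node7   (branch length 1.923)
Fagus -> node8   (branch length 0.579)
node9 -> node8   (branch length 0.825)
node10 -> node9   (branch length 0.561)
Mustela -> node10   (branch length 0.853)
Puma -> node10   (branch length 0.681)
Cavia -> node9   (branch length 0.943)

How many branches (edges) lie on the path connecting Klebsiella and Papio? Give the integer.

The MRCA of Klebsiella and Papio is the node subtending (((Arabidopsis,(Gorilla,Klebsiella)),(Panthera,Larix)),(Helarctos,Papio)).
From Klebsiella up to that node: 4 branches. From Papio up to the same node: 2 branches. Total: 4 + 2 = 6.

6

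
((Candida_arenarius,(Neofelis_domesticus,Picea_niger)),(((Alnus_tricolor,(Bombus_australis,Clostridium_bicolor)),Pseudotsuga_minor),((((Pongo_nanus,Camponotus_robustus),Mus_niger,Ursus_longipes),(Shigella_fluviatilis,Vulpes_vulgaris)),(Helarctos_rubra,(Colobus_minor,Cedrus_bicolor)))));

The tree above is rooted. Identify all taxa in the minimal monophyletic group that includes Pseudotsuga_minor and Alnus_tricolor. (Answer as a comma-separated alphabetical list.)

Tracing Pseudotsuga_minor: it sits inside ((Alnus_tricolor,(Bombus_australis,Clostridium_bicolor)),Pseudotsuga_minor).
Tracing Alnus_tricolor: it sits inside (Alnus_tricolor,(Bombus_australis,Clostridium_bicolor)).
The smallest clade enclosing both is ((Alnus_tricolor,(Bombus_australis,Clostridium_bicolor)),Pseudotsuga_minor); the answer is its 4 terminal taxa in alphabetical order.

Alnus_tricolor, Bombus_australis, Clostridium_bicolor, Pseudotsuga_minor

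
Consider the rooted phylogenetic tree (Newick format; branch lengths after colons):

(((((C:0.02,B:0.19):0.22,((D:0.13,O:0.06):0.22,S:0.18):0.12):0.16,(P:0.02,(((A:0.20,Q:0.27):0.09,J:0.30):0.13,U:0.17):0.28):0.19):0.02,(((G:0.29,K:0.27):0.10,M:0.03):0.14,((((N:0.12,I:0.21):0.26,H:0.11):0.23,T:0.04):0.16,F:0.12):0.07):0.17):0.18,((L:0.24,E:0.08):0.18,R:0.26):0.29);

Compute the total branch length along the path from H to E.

The path runs H → … → MRCA → … → E; the MRCA is the root of the tree.
Branch lengths along that path: 0.11 + 0.23 + 0.16 + 0.07 + 0.17 + 0.18 + 0.29 + 0.18 + 0.08 = 1.47.

1.47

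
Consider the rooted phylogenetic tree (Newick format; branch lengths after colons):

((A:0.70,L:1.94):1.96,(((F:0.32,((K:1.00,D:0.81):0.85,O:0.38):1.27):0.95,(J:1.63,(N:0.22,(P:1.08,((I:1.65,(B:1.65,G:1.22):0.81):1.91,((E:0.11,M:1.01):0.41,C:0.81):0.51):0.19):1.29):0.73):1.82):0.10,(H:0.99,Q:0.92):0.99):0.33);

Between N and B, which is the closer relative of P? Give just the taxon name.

The MRCA of P and B subtends (P,((I,(B,G)),((E,M),C))) (7 taxa).
The MRCA of P and N subtends (N,(P,((I,(B,G)),((E,M),C)))) (8 taxa).
The first is nested inside the second, so P shares a more recent common ancestor with B.

B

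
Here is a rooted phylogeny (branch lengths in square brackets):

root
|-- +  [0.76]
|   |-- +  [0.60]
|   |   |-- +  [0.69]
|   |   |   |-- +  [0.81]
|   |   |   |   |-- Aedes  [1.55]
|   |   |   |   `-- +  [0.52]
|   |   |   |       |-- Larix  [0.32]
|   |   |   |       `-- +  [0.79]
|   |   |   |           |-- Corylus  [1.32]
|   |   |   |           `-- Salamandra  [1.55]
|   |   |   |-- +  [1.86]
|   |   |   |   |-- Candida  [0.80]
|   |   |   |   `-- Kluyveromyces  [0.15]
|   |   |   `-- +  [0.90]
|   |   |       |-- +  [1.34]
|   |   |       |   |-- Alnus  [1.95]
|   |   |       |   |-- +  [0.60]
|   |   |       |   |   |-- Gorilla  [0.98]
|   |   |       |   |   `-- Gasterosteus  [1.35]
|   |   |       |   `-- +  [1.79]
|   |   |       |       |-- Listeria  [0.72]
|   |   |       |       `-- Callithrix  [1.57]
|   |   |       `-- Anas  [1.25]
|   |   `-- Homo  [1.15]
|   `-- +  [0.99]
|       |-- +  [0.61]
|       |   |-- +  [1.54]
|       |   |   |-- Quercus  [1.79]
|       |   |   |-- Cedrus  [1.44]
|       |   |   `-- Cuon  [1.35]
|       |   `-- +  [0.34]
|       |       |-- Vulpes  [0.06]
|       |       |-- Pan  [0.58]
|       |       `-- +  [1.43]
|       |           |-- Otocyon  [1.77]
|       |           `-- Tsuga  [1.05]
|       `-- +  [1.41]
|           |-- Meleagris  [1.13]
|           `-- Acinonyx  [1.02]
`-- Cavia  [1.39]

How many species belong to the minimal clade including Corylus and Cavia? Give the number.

The MRCA of Corylus and Cavia is the root, so the clade is the entire tree.
That clade contains 23 terminal taxa: Acinonyx, Aedes, Alnus, Anas, Callithrix, Candida, Cavia, Cedrus, Corylus, Cuon, Gasterosteus, Gorilla, Homo, Kluyveromyces, Larix, Listeria, Meleagris, Otocyon, Pan, Quercus, Salamandra, Tsuga, Vulpes.

23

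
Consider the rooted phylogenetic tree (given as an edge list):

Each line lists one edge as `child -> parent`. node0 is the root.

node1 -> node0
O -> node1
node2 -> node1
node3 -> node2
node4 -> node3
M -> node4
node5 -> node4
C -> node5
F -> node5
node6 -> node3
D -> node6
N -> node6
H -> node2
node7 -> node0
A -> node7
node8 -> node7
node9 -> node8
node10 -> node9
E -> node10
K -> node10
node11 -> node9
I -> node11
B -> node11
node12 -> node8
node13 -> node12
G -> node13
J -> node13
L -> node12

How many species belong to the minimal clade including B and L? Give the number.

7

The MRCA of B and L is the node subtending (((E,K),(I,B)),((G,J),L)).
That clade contains 7 terminal taxa: B, E, G, I, J, K, L.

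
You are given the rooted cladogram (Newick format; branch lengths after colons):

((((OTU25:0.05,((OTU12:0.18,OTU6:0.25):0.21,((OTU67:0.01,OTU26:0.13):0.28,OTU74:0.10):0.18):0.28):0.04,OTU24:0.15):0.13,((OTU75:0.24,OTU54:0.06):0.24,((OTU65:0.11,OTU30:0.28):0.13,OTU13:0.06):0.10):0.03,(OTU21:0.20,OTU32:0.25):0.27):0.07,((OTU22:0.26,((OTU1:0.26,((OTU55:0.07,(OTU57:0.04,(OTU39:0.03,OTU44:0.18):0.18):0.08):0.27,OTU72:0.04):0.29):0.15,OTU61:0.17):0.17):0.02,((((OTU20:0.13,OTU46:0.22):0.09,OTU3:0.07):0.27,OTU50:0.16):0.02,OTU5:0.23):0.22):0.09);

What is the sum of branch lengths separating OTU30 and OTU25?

0.76

The path runs OTU30 → … → MRCA → … → OTU25; the MRCA is the node subtending (((OTU25,((OTU12,OTU6),((OTU67,OTU26),OTU74))),OTU24),((OTU75,OTU54),((OTU65,OTU30),OTU13)),(OTU21,OTU32)).
Branch lengths along that path: 0.28 + 0.13 + 0.10 + 0.03 + 0.13 + 0.04 + 0.05 = 0.76.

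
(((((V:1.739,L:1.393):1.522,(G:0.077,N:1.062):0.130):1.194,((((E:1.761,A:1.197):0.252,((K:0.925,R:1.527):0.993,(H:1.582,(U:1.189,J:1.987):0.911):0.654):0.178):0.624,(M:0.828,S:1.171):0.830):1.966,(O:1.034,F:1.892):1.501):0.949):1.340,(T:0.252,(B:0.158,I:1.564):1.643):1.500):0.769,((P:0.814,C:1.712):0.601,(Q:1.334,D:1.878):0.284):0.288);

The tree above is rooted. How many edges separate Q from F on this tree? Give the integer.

8

The MRCA of Q and F is the root of the tree.
From Q up to that node: 3 branches. From F up to the same node: 5 branches. Total: 3 + 5 = 8.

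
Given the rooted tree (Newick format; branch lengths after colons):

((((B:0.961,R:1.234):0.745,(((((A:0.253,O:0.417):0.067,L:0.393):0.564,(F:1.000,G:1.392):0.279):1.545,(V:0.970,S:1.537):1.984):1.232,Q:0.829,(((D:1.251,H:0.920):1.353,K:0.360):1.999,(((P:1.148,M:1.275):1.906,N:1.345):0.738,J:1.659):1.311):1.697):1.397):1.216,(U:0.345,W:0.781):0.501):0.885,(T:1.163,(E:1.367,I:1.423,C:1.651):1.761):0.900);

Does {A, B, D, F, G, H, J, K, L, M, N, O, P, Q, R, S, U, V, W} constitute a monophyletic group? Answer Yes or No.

Yes

The most recent common ancestor of these taxa subtends (((B,R),(((((A,O),L),(F,G)),(V,S)),Q,(((D,H),K),(((P,M),N),J)))),(U,W)).
That clade has exactly 19 tips — every listed taxon and nothing else — so the group is monophyletic.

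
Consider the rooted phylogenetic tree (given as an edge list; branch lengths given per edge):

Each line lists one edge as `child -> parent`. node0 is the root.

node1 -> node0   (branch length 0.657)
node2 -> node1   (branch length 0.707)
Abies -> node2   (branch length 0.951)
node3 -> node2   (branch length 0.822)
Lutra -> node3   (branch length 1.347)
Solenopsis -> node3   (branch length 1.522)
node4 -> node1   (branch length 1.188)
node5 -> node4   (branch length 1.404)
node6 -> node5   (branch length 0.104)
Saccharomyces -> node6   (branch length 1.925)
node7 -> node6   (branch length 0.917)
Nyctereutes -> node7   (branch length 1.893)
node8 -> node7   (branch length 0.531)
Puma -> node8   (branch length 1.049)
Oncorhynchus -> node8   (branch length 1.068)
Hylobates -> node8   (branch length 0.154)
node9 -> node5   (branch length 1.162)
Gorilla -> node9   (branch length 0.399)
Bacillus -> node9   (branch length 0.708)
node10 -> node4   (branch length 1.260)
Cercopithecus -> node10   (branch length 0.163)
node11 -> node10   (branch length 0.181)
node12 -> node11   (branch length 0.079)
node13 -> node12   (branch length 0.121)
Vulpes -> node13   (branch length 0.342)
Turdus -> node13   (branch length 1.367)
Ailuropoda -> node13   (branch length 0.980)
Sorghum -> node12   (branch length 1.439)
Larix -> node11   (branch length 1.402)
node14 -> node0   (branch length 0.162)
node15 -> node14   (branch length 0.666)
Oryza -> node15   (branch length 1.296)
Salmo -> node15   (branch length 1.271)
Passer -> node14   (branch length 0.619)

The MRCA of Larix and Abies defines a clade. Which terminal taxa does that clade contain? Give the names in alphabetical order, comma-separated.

Abies, Ailuropoda, Bacillus, Cercopithecus, Gorilla, Hylobates, Larix, Lutra, Nyctereutes, Oncorhynchus, Puma, Saccharomyces, Solenopsis, Sorghum, Turdus, Vulpes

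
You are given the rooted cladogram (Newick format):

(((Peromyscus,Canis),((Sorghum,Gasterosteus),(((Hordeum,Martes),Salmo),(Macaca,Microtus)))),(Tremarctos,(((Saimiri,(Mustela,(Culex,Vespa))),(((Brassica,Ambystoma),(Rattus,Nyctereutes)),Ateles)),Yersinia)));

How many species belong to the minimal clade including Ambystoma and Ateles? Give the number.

The MRCA of Ambystoma and Ateles is the node subtending (((Brassica,Ambystoma),(Rattus,Nyctereutes)),Ateles).
That clade contains 5 terminal taxa: Ambystoma, Ateles, Brassica, Nyctereutes, Rattus.

5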